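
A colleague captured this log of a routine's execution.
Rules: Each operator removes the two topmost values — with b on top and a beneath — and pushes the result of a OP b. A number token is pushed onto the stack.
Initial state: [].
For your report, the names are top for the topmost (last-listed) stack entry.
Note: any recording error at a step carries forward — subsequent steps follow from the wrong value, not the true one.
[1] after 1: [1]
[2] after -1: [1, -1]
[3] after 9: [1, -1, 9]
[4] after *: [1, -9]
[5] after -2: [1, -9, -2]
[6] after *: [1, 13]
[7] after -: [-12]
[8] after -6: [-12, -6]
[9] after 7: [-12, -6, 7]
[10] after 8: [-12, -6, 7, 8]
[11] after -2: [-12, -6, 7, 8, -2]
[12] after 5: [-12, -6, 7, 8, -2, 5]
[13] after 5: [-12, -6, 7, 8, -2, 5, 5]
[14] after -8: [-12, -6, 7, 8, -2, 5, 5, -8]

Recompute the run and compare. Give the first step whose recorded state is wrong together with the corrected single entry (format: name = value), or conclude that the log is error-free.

step 6, top = 18

1. push 1: top = 1 (matches)
2. push -1: top = -1 (no discrepancy)
3. push 9: top = 9 (no discrepancy)
4. -1 * 9 = -9 (exactly as logged)
5. push -2: top = -2 (consistent with the log)
6. -9 * -2 = 18 (the log has a different value)
That makes step 6 the first incorrect line — top = 18 is what it should show.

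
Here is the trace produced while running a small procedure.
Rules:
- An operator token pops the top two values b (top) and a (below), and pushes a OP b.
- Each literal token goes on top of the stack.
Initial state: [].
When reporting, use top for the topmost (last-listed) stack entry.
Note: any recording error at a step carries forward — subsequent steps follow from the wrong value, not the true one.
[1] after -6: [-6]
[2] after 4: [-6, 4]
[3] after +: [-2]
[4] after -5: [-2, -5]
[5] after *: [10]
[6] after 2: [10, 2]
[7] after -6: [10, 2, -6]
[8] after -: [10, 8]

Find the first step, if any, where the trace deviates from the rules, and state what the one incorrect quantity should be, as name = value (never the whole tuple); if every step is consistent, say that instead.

no error

step 1: push -6: top = -6 -> checks out
step 2: push 4: top = 4 -> in agreement
step 3: -6 + 4 = -2 -> no discrepancy
step 4: push -5: top = -5 -> exactly as logged
step 5: -2 * -5 = 10 -> in agreement
step 6: push 2: top = 2 -> confirmed correct
step 7: push -6: top = -6 -> exactly as logged
step 8: 2 - -6 = 8 -> checks out
No step deviates from the rules.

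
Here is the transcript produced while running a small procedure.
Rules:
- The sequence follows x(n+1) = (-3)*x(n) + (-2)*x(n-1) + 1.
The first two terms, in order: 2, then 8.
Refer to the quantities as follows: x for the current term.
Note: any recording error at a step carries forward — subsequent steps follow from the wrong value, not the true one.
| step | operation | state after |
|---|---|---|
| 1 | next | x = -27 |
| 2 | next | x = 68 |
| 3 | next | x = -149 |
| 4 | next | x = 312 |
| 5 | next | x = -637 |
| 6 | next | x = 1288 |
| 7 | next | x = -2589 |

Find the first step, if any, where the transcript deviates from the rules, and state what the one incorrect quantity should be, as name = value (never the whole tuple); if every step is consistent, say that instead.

step 2, x = 66

Step 1: x = -3*(8) + (-2)*(2) + (1) = -27 — same as recorded.
Step 2: x = -3*(-27) + (-2)*(8) + (1) = 66 — not what was recorded.
So the first discrepancy is step 2, where the right value is x = 66.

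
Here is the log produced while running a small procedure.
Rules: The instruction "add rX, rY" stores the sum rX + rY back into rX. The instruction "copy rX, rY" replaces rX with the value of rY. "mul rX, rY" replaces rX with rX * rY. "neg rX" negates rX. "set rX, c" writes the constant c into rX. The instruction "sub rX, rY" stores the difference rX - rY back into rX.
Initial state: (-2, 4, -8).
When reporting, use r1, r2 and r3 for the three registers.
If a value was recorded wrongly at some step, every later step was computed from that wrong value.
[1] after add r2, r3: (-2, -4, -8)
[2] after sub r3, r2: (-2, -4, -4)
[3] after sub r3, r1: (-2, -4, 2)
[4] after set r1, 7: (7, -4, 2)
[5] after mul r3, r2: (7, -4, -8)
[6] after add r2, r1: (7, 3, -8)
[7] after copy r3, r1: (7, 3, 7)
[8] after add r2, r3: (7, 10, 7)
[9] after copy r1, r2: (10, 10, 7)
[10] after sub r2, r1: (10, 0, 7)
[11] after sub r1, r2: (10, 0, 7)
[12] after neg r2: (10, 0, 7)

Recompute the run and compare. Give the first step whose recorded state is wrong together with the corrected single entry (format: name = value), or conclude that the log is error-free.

step 1: r2 = 4 + -8 = -4 -> same as recorded
step 2: r3 = -8 - -4 = -4 -> verified
step 3: r3 = -4 - -2 = -2 -> the log has a different value
The audit stops at step 3: the recorded entry is wrong and should be r3 = -2.

step 3, r3 = -2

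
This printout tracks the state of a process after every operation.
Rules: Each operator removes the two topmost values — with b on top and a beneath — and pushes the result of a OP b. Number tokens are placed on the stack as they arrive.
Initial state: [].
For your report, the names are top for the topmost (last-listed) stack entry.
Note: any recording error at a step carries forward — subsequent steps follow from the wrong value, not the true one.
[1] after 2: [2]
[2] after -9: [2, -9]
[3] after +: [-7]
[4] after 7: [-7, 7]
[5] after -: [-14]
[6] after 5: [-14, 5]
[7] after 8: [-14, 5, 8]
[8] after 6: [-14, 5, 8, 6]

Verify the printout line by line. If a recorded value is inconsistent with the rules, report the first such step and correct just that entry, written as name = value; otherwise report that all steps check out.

no error

Recomputing the run from the initial state:
step 1: [2]
step 2: [2, -9]
step 3: [-7]
step 4: [-7, 7]
step 5: [-14]
step 6: [-14, 5]
step 7: [-14, 5, 8]
step 8: [-14, 5, 8, 6]
This matches the printout at every step.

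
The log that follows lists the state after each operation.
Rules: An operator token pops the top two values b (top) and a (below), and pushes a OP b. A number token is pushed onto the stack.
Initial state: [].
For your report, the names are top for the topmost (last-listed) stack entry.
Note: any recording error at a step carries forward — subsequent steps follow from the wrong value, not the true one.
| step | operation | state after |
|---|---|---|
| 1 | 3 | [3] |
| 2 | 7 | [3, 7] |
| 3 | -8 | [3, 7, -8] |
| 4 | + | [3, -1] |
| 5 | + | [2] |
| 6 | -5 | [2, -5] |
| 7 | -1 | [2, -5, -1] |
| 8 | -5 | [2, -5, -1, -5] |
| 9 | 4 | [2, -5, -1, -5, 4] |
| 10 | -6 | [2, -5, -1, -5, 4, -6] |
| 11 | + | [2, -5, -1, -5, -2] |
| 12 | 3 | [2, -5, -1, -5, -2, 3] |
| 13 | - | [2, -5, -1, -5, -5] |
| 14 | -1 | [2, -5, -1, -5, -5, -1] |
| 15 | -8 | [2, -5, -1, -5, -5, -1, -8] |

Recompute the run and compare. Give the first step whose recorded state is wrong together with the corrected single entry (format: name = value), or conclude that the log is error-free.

Recomputing the run from the initial state:
step 1: [3]
step 2: [3, 7]
step 3: [3, 7, -8]
step 4: [3, -1]
step 5: [2]
step 6: [2, -5]
step 7: [2, -5, -1]
step 8: [2, -5, -1, -5]
step 9: [2, -5, -1, -5, 4]
step 10: [2, -5, -1, -5, 4, -6]
step 11: [2, -5, -1, -5, -2]
step 12: [2, -5, -1, -5, -2, 3]
step 13: [2, -5, -1, -5, -5]
step 14: [2, -5, -1, -5, -5, -1]
step 15: [2, -5, -1, -5, -5, -1, -8]
This matches the log at every step.

no error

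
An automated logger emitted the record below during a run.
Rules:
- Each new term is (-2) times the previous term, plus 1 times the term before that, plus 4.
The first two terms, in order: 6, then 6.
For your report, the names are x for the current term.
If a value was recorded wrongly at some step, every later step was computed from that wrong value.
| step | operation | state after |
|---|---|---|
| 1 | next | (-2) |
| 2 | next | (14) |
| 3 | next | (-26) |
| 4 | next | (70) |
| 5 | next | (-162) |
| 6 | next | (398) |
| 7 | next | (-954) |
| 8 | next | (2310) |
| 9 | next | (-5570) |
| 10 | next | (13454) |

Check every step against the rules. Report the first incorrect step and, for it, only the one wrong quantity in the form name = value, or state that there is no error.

no error

1. x = -2*(6) + (1)*(6) + (4) = -2 (agrees with the record)
2. x = -2*(-2) + (1)*(6) + (4) = 14 (agrees with the record)
3. x = -2*(14) + (1)*(-2) + (4) = -26 (matches)
4. x = -2*(-26) + (1)*(14) + (4) = 70 (no discrepancy)
5. x = -2*(70) + (1)*(-26) + (4) = -162 (confirmed correct)
6. x = -2*(-162) + (1)*(70) + (4) = 398 (in agreement)
7. x = -2*(398) + (1)*(-162) + (4) = -954 (same as recorded)
8. x = -2*(-954) + (1)*(398) + (4) = 2310 (same as recorded)
9. x = -2*(2310) + (1)*(-954) + (4) = -5570 (in agreement)
10. x = -2*(-5570) + (1)*(2310) + (4) = 13454 (exactly as logged)
Each recorded entry agrees with the recomputation.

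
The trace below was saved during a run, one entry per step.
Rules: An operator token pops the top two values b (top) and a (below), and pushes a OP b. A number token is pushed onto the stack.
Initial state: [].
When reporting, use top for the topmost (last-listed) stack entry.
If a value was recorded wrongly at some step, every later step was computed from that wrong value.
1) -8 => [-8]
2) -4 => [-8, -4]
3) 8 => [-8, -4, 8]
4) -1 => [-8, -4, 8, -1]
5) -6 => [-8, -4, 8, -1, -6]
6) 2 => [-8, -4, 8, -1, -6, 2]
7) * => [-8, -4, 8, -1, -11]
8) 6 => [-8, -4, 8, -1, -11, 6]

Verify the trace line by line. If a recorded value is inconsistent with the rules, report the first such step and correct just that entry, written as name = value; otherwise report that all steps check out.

step 7, top = -12

1. push -8: top = -8 (checks out)
2. push -4: top = -4 (matches)
3. push 8: top = 8 (checks out)
4. push -1: top = -1 (same as recorded)
5. push -6: top = -6 (in agreement)
6. push 2: top = 2 (agrees with the trace)
7. -6 * 2 = -12 (first mismatch against the trace)
First incorrect step: 7; the correct value is top = -12.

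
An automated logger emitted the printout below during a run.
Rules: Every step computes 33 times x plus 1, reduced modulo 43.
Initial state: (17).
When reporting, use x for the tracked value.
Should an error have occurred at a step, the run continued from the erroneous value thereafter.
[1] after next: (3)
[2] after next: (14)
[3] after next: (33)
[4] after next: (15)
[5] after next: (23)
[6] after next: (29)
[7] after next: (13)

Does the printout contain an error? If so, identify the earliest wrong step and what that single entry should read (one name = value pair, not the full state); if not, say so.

Step 1: x = (33*17 + 1) mod 43 = 3 — verified.
Step 2: x = (33*3 + 1) mod 43 = 14 — verified.
Step 3: x = (33*14 + 1) mod 43 = 33 — confirmed correct.
Step 4: x = (33*33 + 1) mod 43 = 15 — exactly as logged.
Step 5: x = (33*15 + 1) mod 43 = 23 — confirmed correct.
Step 6: x = (33*23 + 1) mod 43 = 29 — matches.
Step 7: x = (33*29 + 1) mod 43 = 12 — this is not what the printout shows.
First deviation found at step 7; the corrected entry is x = 12.

step 7, x = 12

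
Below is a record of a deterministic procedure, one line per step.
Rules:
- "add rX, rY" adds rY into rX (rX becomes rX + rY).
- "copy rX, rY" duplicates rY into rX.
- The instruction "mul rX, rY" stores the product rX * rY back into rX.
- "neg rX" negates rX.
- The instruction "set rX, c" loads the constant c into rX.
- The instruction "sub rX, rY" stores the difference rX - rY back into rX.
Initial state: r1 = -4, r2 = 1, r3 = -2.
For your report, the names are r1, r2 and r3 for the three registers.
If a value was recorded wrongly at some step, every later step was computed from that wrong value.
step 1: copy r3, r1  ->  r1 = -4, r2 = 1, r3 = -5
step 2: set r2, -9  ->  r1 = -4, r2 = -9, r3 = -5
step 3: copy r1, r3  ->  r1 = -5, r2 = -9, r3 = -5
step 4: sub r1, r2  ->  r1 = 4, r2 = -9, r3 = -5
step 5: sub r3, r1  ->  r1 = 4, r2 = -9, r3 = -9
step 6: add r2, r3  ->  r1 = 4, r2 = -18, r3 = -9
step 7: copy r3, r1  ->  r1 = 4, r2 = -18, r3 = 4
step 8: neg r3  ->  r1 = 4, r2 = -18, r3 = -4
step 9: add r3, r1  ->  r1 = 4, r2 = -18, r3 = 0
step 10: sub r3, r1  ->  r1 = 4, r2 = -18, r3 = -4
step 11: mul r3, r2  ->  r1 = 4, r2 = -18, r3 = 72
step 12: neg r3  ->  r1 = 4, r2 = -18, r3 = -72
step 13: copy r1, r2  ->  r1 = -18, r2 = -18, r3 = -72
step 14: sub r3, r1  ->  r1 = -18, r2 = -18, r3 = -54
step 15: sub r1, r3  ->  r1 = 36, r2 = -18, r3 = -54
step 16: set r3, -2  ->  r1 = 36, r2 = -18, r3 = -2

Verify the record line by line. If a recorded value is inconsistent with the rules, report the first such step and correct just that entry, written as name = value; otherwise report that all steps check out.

Step 1: r3 = -4 — the record has a different value.
The audit stops at step 1: the recorded entry is wrong and should be r3 = -4.

step 1, r3 = -4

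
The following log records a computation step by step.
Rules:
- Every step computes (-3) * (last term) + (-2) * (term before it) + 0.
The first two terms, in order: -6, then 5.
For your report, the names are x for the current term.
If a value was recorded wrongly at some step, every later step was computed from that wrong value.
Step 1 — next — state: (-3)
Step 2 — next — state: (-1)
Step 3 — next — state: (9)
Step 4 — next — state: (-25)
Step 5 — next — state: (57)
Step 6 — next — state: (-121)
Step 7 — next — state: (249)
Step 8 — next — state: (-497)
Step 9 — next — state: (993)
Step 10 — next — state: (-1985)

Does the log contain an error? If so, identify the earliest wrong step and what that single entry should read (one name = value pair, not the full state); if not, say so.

step 8, x = -505

Recomputing the run from the initial state:
step 1: x = -3
step 2: x = -1
step 3: x = 9
step 4: x = -25
step 5: x = 57
step 6: x = -121
step 7: x = 249
step 8: x = -505
step 9: x = 1017
step 10: x = -2041
The first disagreement with the log is at step 8, where the value should be x = -505.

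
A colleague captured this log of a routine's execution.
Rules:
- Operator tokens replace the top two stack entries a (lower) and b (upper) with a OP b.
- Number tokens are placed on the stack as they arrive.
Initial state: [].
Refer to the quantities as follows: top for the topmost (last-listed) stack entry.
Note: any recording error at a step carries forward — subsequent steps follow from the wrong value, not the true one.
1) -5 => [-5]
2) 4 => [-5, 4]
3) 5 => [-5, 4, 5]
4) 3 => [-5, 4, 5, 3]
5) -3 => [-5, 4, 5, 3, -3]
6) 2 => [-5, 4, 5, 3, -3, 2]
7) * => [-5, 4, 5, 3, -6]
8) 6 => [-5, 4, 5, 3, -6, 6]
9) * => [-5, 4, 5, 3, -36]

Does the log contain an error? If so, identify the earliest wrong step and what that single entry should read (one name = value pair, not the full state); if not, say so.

Step 1: push -5: top = -5 — in agreement.
Step 2: push 4: top = 4 — verified.
Step 3: push 5: top = 5 — same as recorded.
Step 4: push 3: top = 3 — agrees with the log.
Step 5: push -3: top = -3 — consistent with the log.
Step 6: push 2: top = 2 — in agreement.
Step 7: -3 * 2 = -6 — checks out.
Step 8: push 6: top = 6 — verified.
Step 9: -6 * 6 = -36 — exactly as logged.
All steps check out; nothing to correct.

no error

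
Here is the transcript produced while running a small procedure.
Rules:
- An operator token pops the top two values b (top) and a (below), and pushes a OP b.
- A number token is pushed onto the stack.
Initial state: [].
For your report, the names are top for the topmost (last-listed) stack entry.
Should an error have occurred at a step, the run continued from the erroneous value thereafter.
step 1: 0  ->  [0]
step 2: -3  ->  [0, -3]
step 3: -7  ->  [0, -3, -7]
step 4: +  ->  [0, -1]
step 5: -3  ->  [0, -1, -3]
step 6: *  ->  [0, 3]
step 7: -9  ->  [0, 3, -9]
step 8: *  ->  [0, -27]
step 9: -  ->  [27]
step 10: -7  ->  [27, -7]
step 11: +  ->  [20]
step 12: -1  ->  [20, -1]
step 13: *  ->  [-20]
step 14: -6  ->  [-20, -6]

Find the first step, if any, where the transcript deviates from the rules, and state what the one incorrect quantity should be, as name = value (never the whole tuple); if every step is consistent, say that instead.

Step 1: push 0: top = 0 — exactly as logged.
Step 2: push -3: top = -3 — agrees with the transcript.
Step 3: push -7: top = -7 — matches.
Step 4: -3 + -7 = -10 — the transcript disagrees here.
The audit stops at step 4: the recorded entry is wrong and should be top = -10.

step 4, top = -10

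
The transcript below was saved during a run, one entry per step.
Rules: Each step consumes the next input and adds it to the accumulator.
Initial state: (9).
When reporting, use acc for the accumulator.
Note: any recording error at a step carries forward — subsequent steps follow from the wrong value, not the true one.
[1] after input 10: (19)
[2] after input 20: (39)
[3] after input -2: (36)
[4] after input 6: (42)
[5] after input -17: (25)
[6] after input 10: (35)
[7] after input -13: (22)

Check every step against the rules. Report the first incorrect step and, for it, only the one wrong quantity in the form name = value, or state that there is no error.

step 3, acc = 37

Recomputing the run from the initial state:
step 1: acc = 19
step 2: acc = 39
step 3: acc = 37
step 4: acc = 43
step 5: acc = 26
step 6: acc = 36
step 7: acc = 23
The first disagreement with the transcript is at step 3, where the value should be acc = 37.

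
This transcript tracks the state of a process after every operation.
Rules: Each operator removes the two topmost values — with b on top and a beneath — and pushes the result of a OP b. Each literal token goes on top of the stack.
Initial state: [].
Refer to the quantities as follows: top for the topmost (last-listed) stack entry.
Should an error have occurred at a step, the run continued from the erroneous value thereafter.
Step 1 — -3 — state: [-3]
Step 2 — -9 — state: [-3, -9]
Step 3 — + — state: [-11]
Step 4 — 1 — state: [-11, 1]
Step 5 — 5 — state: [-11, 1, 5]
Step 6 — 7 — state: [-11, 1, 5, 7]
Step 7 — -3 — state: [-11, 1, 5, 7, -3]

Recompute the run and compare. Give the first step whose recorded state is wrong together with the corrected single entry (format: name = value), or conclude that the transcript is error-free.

step 3, top = -12

Step 1: push -3: top = -3 — matches.
Step 2: push -9: top = -9 — consistent with the transcript.
Step 3: -3 + -9 = -12 — not what was recorded.
So the first discrepancy is step 3, where the right value is top = -12.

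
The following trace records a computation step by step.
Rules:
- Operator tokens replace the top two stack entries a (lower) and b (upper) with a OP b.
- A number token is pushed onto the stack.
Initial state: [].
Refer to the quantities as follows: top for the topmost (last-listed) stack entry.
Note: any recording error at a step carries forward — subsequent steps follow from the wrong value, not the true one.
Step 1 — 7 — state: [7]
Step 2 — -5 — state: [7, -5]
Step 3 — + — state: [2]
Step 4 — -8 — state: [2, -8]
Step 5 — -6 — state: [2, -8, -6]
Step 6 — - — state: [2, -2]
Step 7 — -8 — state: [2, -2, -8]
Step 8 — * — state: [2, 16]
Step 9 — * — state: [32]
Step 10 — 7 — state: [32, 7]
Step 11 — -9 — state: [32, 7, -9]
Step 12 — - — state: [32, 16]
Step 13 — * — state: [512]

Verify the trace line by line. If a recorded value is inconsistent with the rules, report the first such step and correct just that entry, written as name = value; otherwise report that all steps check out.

Recomputing the run from the initial state:
step 1: [7]
step 2: [7, -5]
step 3: [2]
step 4: [2, -8]
step 5: [2, -8, -6]
step 6: [2, -2]
step 7: [2, -2, -8]
step 8: [2, 16]
step 9: [32]
step 10: [32, 7]
step 11: [32, 7, -9]
step 12: [32, 16]
step 13: [512]
This matches the trace at every step.

no error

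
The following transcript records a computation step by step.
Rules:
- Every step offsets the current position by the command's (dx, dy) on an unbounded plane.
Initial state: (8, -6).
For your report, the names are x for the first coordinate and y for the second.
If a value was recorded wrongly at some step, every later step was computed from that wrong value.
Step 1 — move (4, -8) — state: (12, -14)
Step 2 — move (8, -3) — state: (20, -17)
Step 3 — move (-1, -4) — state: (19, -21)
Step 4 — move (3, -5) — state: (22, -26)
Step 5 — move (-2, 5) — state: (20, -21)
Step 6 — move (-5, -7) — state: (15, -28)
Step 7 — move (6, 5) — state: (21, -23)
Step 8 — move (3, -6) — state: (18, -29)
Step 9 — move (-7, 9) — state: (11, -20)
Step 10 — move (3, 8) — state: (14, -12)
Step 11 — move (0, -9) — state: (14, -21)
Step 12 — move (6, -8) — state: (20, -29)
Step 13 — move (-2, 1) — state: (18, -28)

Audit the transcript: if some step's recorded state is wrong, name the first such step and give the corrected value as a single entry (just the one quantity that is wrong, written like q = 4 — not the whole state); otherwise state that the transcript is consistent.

step 1: x = 8 + (4) = 12, y = -6 + (-8) = -14 -> confirmed correct
step 2: x = 12 + (8) = 20, y = -14 + (-3) = -17 -> in agreement
step 3: x = 20 + (-1) = 19, y = -17 + (-4) = -21 -> agrees with the transcript
step 4: x = 19 + (3) = 22, y = -21 + (-5) = -26 -> checks out
step 5: x = 22 + (-2) = 20, y = -26 + (5) = -21 -> same as recorded
step 6: x = 20 + (-5) = 15, y = -21 + (-7) = -28 -> consistent with the transcript
step 7: x = 15 + (6) = 21, y = -28 + (5) = -23 -> no discrepancy
step 8: x = 21 + (3) = 24, y = -23 + (-6) = -29 -> not what was recorded
So the first discrepancy is step 8, where the right value is x = 24.

step 8, x = 24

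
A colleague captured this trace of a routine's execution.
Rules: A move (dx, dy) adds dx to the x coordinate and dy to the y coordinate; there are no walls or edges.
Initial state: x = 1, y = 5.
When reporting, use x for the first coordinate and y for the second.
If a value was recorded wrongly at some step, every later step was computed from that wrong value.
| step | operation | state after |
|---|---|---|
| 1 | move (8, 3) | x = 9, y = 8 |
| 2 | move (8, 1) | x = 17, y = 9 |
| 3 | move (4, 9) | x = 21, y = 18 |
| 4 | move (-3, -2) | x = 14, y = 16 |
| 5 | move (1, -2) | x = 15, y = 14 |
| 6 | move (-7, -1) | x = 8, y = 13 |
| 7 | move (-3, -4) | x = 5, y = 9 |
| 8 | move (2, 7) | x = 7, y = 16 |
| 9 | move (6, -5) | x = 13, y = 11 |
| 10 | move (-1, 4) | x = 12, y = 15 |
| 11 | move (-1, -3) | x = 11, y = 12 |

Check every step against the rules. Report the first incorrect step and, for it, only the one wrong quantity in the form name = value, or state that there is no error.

step 4, x = 18

Recomputing the run from the initial state:
step 1: x = 9, y = 8
step 2: x = 17, y = 9
step 3: x = 21, y = 18
step 4: x = 18, y = 16
step 5: x = 19, y = 14
step 6: x = 12, y = 13
step 7: x = 9, y = 9
step 8: x = 11, y = 16
step 9: x = 17, y = 11
step 10: x = 16, y = 15
step 11: x = 15, y = 12
The first disagreement with the trace is at step 4, where the value should be x = 18.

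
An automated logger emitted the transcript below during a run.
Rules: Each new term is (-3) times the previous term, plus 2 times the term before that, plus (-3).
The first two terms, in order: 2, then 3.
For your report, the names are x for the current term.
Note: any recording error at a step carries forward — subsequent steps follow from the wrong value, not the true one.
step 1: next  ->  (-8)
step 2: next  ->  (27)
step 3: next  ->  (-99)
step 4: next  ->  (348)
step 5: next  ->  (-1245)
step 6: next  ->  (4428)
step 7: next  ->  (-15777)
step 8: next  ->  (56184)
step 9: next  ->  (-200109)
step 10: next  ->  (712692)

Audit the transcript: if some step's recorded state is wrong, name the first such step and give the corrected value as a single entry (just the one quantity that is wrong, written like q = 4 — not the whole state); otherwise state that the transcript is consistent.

step 3, x = -100

1. x = -3*(3) + (2)*(2) + (-3) = -8 (verified)
2. x = -3*(-8) + (2)*(3) + (-3) = 27 (confirmed correct)
3. x = -3*(27) + (2)*(-8) + (-3) = -100 (a discrepancy with the transcript)
First incorrect step: 3; the correct value is x = -100.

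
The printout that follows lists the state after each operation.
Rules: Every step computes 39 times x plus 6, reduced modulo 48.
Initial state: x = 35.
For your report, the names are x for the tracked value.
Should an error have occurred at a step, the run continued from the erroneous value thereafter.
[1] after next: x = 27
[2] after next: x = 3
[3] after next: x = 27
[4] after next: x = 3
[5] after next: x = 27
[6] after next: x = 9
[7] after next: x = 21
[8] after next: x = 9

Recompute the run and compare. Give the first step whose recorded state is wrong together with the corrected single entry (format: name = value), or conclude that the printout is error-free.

step 6, x = 3

1. x = (39*35 + 6) mod 48 = 27 (confirmed correct)
2. x = (39*27 + 6) mod 48 = 3 (consistent with the printout)
3. x = (39*3 + 6) mod 48 = 27 (agrees with the printout)
4. x = (39*27 + 6) mod 48 = 3 (checks out)
5. x = (39*3 + 6) mod 48 = 27 (in agreement)
6. x = (39*27 + 6) mod 48 = 3 (the recorded entry deviates here)
First deviation found at step 6; the corrected entry is x = 3.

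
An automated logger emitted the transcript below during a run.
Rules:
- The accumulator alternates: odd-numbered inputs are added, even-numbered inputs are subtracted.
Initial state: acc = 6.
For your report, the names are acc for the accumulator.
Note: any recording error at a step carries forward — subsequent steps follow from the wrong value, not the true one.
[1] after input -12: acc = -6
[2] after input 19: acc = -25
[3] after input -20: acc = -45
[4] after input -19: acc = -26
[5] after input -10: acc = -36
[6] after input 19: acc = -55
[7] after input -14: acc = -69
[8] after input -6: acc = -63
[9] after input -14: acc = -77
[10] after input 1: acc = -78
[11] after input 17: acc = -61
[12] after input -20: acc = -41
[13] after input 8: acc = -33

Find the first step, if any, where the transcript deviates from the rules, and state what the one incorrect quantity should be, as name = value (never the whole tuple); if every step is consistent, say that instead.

Recomputing the run from the initial state:
step 1: acc = -6
step 2: acc = -25
step 3: acc = -45
step 4: acc = -26
step 5: acc = -36
step 6: acc = -55
step 7: acc = -69
step 8: acc = -63
step 9: acc = -77
step 10: acc = -78
step 11: acc = -61
step 12: acc = -41
step 13: acc = -33
This matches the transcript at every step.

no error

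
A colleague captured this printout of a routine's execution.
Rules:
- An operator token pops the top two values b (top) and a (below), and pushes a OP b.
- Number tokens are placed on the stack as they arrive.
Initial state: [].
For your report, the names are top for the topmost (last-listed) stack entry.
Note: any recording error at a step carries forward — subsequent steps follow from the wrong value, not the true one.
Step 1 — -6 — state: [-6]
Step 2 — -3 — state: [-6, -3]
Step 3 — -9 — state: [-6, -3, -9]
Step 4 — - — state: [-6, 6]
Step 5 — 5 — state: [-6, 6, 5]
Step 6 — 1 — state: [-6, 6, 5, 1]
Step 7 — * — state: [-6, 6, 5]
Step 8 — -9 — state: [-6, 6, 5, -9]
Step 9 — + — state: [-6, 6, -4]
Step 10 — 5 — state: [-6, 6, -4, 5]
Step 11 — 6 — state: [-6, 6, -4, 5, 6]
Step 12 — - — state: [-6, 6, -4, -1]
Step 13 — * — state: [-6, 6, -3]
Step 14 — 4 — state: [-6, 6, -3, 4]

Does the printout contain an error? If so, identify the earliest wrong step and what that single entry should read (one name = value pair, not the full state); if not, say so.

step 13, top = 4

step 1: push -6: top = -6 -> confirmed correct
step 2: push -3: top = -3 -> exactly as logged
step 3: push -9: top = -9 -> confirmed correct
step 4: -3 - -9 = 6 -> matches
step 5: push 5: top = 5 -> no discrepancy
step 6: push 1: top = 1 -> consistent with the printout
step 7: 5 * 1 = 5 -> matches
step 8: push -9: top = -9 -> same as recorded
step 9: 5 + -9 = -4 -> checks out
step 10: push 5: top = 5 -> checks out
step 11: push 6: top = 6 -> consistent with the printout
step 12: 5 - 6 = -1 -> same as recorded
step 13: -4 * -1 = 4 -> the recorded entry deviates here
First deviation found at step 13; the corrected entry is top = 4.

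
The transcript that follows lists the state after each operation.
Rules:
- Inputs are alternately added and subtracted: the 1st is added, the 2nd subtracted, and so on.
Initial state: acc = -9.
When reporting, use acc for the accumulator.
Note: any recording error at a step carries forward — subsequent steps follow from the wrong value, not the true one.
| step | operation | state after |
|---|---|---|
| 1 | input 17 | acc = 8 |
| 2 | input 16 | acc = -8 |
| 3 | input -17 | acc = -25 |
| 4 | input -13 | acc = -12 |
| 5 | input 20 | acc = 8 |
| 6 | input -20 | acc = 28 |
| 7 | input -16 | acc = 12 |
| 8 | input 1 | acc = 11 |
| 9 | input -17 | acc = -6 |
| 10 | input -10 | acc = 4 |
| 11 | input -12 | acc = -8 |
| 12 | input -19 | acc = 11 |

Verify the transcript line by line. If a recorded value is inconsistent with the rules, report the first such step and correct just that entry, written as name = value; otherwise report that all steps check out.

no error

Recomputing the run from the initial state:
step 1: acc = 8
step 2: acc = -8
step 3: acc = -25
step 4: acc = -12
step 5: acc = 8
step 6: acc = 28
step 7: acc = 12
step 8: acc = 11
step 9: acc = -6
step 10: acc = 4
step 11: acc = -8
step 12: acc = 11
This matches the transcript at every step.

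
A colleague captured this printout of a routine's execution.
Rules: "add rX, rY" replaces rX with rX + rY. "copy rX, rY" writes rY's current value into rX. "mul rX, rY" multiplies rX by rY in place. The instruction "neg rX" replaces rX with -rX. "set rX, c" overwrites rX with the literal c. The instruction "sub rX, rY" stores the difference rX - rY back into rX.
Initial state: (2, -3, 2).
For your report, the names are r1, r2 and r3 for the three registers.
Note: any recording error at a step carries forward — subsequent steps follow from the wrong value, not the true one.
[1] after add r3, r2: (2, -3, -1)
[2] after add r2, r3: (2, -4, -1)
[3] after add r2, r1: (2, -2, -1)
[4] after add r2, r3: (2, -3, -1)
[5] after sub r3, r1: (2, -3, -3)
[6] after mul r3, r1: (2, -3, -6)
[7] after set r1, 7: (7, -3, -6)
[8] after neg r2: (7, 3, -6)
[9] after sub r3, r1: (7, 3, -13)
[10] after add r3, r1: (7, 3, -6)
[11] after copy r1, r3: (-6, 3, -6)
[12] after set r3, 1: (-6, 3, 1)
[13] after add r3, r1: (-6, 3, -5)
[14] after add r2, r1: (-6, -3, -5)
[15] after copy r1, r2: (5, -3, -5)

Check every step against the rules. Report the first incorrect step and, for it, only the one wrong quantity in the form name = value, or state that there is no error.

step 15, r1 = -3

Step 1: r3 = 2 + -3 = -1 — confirmed correct.
Step 2: r2 = -3 + -1 = -4 — verified.
Step 3: r2 = -4 + 2 = -2 — checks out.
Step 4: r2 = -2 + -1 = -3 — matches.
Step 5: r3 = -1 - 2 = -3 — matches.
Step 6: r3 = -3 * 2 = -6 — checks out.
Step 7: r1 = 7 — matches.
Step 8: r2 = -(-3) = 3 — same as recorded.
Step 9: r3 = -6 - 7 = -13 — agrees with the printout.
Step 10: r3 = -13 + 7 = -6 — exactly as logged.
Step 11: r1 = -6 — consistent with the printout.
Step 12: r3 = 1 — matches.
Step 13: r3 = 1 + -6 = -5 — checks out.
Step 14: r2 = 3 + -6 = -3 — checks out.
Step 15: r1 = -3 — this is not what the printout shows.
The earliest wrong entry is at step 15: it should read r1 = -3.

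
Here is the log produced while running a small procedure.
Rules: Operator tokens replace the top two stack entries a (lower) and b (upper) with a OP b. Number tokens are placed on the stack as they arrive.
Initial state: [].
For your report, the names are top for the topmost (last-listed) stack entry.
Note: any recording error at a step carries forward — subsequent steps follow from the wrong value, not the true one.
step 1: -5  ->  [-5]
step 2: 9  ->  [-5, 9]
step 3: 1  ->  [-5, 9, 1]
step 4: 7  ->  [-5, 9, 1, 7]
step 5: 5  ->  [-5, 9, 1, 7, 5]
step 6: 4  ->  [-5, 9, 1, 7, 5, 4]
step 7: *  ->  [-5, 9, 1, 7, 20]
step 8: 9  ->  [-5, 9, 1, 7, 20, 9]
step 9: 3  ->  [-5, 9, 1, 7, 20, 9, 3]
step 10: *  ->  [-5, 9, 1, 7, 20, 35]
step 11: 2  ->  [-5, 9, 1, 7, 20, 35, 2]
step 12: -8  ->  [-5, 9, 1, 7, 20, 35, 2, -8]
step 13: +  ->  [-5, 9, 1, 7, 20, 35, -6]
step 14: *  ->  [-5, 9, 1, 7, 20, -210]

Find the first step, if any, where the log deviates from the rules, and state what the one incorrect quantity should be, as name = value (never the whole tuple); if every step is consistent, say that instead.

step 10, top = 27

1. push -5: top = -5 (in agreement)
2. push 9: top = 9 (checks out)
3. push 1: top = 1 (consistent with the log)
4. push 7: top = 7 (verified)
5. push 5: top = 5 (exactly as logged)
6. push 4: top = 4 (agrees with the log)
7. 5 * 4 = 20 (checks out)
8. push 9: top = 9 (agrees with the log)
9. push 3: top = 3 (no discrepancy)
10. 9 * 3 = 27 (the log has a different value)
The audit stops at step 10: the recorded entry is wrong and should be top = 27.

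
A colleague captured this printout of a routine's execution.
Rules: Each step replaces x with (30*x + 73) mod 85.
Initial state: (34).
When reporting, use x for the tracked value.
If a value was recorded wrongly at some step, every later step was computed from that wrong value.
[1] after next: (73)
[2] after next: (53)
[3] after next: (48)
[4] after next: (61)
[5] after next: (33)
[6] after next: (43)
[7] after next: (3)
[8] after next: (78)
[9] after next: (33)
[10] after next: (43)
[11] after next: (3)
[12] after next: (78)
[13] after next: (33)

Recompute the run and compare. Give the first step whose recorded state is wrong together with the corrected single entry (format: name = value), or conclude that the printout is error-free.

step 4, x = 68

1. x = (30*34 + 73) mod 85 = 73 (exactly as logged)
2. x = (30*73 + 73) mod 85 = 53 (agrees with the printout)
3. x = (30*53 + 73) mod 85 = 48 (matches)
4. x = (30*48 + 73) mod 85 = 68 (the printout disagrees here)
The audit stops at step 4: the recorded entry is wrong and should be x = 68.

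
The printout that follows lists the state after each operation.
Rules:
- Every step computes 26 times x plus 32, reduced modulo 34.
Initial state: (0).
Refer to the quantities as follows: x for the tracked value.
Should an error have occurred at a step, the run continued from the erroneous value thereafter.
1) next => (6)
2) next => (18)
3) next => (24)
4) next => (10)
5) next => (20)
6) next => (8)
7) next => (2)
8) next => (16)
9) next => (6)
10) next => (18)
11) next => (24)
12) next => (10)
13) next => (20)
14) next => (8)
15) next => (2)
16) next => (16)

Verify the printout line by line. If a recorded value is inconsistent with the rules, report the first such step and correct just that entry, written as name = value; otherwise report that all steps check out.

step 1, x = 32

Step 1: x = (26*0 + 32) mod 34 = 32 — the recorded entry deviates here.
That makes step 1 the first incorrect line — x = 32 is what it should show.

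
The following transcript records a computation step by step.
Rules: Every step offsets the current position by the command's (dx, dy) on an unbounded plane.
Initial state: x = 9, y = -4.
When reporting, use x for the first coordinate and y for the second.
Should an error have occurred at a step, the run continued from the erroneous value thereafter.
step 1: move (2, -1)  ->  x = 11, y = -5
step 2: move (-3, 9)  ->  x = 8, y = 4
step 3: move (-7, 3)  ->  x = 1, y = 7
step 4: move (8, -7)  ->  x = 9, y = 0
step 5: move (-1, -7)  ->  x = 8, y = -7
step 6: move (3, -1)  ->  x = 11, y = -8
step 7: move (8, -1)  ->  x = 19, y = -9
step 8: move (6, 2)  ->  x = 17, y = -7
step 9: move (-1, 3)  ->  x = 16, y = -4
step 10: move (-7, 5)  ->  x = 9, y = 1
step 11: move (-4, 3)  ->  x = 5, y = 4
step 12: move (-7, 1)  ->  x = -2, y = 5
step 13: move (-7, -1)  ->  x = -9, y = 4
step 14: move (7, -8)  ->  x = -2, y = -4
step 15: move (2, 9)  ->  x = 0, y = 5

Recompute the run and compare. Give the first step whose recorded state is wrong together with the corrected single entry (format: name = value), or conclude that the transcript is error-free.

Recomputing the run from the initial state:
step 1: x = 11, y = -5
step 2: x = 8, y = 4
step 3: x = 1, y = 7
step 4: x = 9, y = 0
step 5: x = 8, y = -7
step 6: x = 11, y = -8
step 7: x = 19, y = -9
step 8: x = 25, y = -7
step 9: x = 24, y = -4
step 10: x = 17, y = 1
step 11: x = 13, y = 4
step 12: x = 6, y = 5
step 13: x = -1, y = 4
step 14: x = 6, y = -4
step 15: x = 8, y = 5
The first disagreement with the transcript is at step 8, where the value should be x = 25.

step 8, x = 25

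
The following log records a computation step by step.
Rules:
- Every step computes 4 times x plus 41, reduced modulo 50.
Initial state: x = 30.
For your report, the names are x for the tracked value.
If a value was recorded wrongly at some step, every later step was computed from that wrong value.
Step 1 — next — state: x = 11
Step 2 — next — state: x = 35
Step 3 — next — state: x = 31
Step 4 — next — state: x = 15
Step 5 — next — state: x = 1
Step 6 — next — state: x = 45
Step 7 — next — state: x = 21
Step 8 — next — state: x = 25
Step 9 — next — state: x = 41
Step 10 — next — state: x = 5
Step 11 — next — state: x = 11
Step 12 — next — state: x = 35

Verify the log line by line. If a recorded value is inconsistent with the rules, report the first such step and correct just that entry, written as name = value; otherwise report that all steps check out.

no error

1. x = (4*30 + 41) mod 50 = 11 (matches)
2. x = (4*11 + 41) mod 50 = 35 (checks out)
3. x = (4*35 + 41) mod 50 = 31 (exactly as logged)
4. x = (4*31 + 41) mod 50 = 15 (same as recorded)
5. x = (4*15 + 41) mod 50 = 1 (exactly as logged)
6. x = (4*1 + 41) mod 50 = 45 (consistent with the log)
7. x = (4*45 + 41) mod 50 = 21 (checks out)
8. x = (4*21 + 41) mod 50 = 25 (in agreement)
9. x = (4*25 + 41) mod 50 = 41 (exactly as logged)
10. x = (4*41 + 41) mod 50 = 5 (agrees with the log)
11. x = (4*5 + 41) mod 50 = 11 (consistent with the log)
12. x = (4*11 + 41) mod 50 = 35 (no discrepancy)
The recomputation confirms every line.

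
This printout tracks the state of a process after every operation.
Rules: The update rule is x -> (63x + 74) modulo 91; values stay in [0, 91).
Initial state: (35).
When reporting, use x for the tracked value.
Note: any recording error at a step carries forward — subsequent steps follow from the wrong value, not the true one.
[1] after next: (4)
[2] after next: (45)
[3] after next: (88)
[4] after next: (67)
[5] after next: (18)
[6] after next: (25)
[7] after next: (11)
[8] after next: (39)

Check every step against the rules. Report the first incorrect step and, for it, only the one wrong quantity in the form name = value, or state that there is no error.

step 2, x = 53

step 1: x = (63*35 + 74) mod 91 = 4 -> verified
step 2: x = (63*4 + 74) mod 91 = 53 -> the printout disagrees here
That makes step 2 the first incorrect line — x = 53 is what it should show.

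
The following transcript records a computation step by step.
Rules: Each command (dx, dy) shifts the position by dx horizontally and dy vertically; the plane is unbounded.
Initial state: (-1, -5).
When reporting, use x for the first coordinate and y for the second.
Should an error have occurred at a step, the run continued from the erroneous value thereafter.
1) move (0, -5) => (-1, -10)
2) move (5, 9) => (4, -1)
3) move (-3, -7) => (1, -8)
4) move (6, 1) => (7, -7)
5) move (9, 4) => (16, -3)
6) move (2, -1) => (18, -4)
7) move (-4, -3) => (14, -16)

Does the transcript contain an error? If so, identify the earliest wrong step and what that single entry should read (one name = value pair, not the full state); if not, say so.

step 1: x = -1 + (0) = -1, y = -5 + (-5) = -10 -> consistent with the transcript
step 2: x = -1 + (5) = 4, y = -10 + (9) = -1 -> verified
step 3: x = 4 + (-3) = 1, y = -1 + (-7) = -8 -> exactly as logged
step 4: x = 1 + (6) = 7, y = -8 + (1) = -7 -> in agreement
step 5: x = 7 + (9) = 16, y = -7 + (4) = -3 -> matches
step 6: x = 16 + (2) = 18, y = -3 + (-1) = -4 -> matches
step 7: x = 18 + (-4) = 14, y = -4 + (-3) = -7 -> this is not what the transcript shows
Conclusion: step 7 carries the first error; the entry should be y = -7.

step 7, y = -7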